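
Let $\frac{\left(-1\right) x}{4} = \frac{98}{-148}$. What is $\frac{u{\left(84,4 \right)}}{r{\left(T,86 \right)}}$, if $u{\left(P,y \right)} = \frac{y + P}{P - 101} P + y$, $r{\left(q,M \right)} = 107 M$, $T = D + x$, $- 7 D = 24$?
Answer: $- \frac{3662}{78217} \approx -0.046818$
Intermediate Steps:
$D = - \frac{24}{7}$ ($D = \left(- \frac{1}{7}\right) 24 = - \frac{24}{7} \approx -3.4286$)
$x = \frac{98}{37}$ ($x = - 4 \frac{98}{-148} = - 4 \cdot 98 \left(- \frac{1}{148}\right) = \left(-4\right) \left(- \frac{49}{74}\right) = \frac{98}{37} \approx 2.6486$)
$T = - \frac{202}{259}$ ($T = - \frac{24}{7} + \frac{98}{37} = - \frac{202}{259} \approx -0.77992$)
$u{\left(P,y \right)} = y + \frac{P \left(P + y\right)}{-101 + P}$ ($u{\left(P,y \right)} = \frac{P + y}{-101 + P} P + y = \frac{P \left(P + y\right)}{-101 + P} + y = y + \frac{P \left(P + y\right)}{-101 + P}$)
$\frac{u{\left(84,4 \right)}}{r{\left(T,86 \right)}} = \frac{\frac{1}{-101 + 84} \left(84^{2} - 404 + 2 \cdot 84 \cdot 4\right)}{107 \cdot 86} = \frac{\frac{1}{-17} \left(7056 - 404 + 672\right)}{9202} = \left(- \frac{1}{17}\right) 7324 \cdot \frac{1}{9202} = \left(- \frac{7324}{17}\right) \frac{1}{9202} = - \frac{3662}{78217}$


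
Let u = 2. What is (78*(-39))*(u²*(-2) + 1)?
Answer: 21294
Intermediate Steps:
(78*(-39))*(u²*(-2) + 1) = (78*(-39))*(2²*(-2) + 1) = -3042*(4*(-2) + 1) = -3042*(-8 + 1) = -3042*(-7) = 21294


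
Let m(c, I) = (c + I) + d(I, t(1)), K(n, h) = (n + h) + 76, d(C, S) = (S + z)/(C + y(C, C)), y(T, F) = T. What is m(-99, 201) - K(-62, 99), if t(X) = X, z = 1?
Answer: -2210/201 ≈ -10.995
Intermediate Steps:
d(C, S) = (1 + S)/(2*C) (d(C, S) = (S + 1)/(C + C) = (1 + S)/((2*C)) = (1 + S)*(1/(2*C)) = (1 + S)/(2*C))
K(n, h) = 76 + h + n (K(n, h) = (h + n) + 76 = 76 + h + n)
m(c, I) = I + c + 1/I (m(c, I) = (c + I) + (1 + 1)/(2*I) = (I + c) + (1/2)*2/I = (I + c) + 1/I = I + c + 1/I)
m(-99, 201) - K(-62, 99) = (201 - 99 + 1/201) - (76 + 99 - 62) = (201 - 99 + 1/201) - 1*113 = 20503/201 - 113 = -2210/201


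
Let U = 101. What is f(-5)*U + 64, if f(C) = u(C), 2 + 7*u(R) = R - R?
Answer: 246/7 ≈ 35.143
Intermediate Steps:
u(R) = -2/7 (u(R) = -2/7 + (R - R)/7 = -2/7 + (⅐)*0 = -2/7 + 0 = -2/7)
f(C) = -2/7
f(-5)*U + 64 = -2/7*101 + 64 = -202/7 + 64 = 246/7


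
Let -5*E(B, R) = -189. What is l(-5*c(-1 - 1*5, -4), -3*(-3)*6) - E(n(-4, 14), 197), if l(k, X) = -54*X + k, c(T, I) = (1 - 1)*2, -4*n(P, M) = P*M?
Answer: -14769/5 ≈ -2953.8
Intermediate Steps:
n(P, M) = -M*P/4 (n(P, M) = -P*M/4 = -M*P/4)
c(T, I) = 0 (c(T, I) = 0*2 = 0)
l(k, X) = k - 54*X
E(B, R) = 189/5 (E(B, R) = -1/5*(-189) = 189/5)
l(-5*c(-1 - 1*5, -4), -3*(-3)*6) - E(n(-4, 14), 197) = (-5*0 - 54*(-3*(-3))*6) - 1*189/5 = (0 - 486*6) - 189/5 = (0 - 54*54) - 189/5 = (0 - 2916) - 189/5 = -2916 - 189/5 = -14769/5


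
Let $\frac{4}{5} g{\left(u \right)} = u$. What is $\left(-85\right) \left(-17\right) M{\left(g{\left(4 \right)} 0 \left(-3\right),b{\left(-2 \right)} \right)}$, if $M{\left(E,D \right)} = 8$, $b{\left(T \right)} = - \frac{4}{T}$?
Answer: $11560$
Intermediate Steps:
$g{\left(u \right)} = \frac{5 u}{4}$
$\left(-85\right) \left(-17\right) M{\left(g{\left(4 \right)} 0 \left(-3\right),b{\left(-2 \right)} \right)} = \left(-85\right) \left(-17\right) 8 = 1445 \cdot 8 = 11560$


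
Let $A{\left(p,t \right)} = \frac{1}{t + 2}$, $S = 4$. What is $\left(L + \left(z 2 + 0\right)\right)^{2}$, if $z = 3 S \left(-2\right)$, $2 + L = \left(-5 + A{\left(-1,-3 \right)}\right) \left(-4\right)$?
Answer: $676$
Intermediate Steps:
$A{\left(p,t \right)} = \frac{1}{2 + t}$
$L = 22$ ($L = -2 + \left(-5 + \frac{1}{2 - 3}\right) \left(-4\right) = -2 + \left(-5 + \frac{1}{-1}\right) \left(-4\right) = -2 + \left(-5 - 1\right) \left(-4\right) = -2 - -24 = -2 + 24 = 22$)
$z = -24$ ($z = 3 \cdot 4 \left(-2\right) = 12 \left(-2\right) = -24$)
$\left(L + \left(z 2 + 0\right)\right)^{2} = \left(22 + \left(\left(-24\right) 2 + 0\right)\right)^{2} = \left(22 + \left(-48 + 0\right)\right)^{2} = \left(22 - 48\right)^{2} = \left(-26\right)^{2} = 676$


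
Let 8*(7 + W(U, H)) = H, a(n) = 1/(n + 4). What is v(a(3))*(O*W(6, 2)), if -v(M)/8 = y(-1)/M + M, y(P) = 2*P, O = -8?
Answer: 41904/7 ≈ 5986.3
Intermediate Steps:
a(n) = 1/(4 + n)
W(U, H) = -7 + H/8
v(M) = -8*M + 16/M (v(M) = -8*((2*(-1))/M + M) = -8*(-2/M + M) = -8*(M - 2/M) = -8*M + 16/M)
v(a(3))*(O*W(6, 2)) = (-8/(4 + 3) + 16/(1/(4 + 3)))*(-8*(-7 + (1/8)*2)) = (-8/7 + 16/(1/7))*(-8*(-7 + 1/4)) = (-8*1/7 + 16/(1/7))*(-8*(-27/4)) = (-8/7 + 16*7)*54 = (-8/7 + 112)*54 = (776/7)*54 = 41904/7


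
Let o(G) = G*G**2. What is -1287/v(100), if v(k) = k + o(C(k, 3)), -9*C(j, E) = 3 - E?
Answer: -1287/100 ≈ -12.870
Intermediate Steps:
C(j, E) = -1/3 + E/9 (C(j, E) = -(3 - E)/9 = -1/3 + E/9)
o(G) = G**3
v(k) = k (v(k) = k + (-1/3 + (1/9)*3)**3 = k + (-1/3 + 1/3)**3 = k + 0**3 = k + 0 = k)
-1287/v(100) = -1287/100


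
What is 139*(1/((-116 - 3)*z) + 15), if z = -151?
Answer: 37465504/17969 ≈ 2085.0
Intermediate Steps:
139*(1/((-116 - 3)*z) + 15) = 139*(1/(-116 - 3*(-151)) + 15) = 139*(-1/151/(-119) + 15) = 139*(-1/119*(-1/151) + 15) = 139*(1/17969 + 15) = 139*(269536/17969) = 37465504/17969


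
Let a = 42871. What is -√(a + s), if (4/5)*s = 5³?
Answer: -√172109/2 ≈ -207.43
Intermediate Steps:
s = 625/4 (s = (5/4)*5³ = (5/4)*125 = 625/4 ≈ 156.25)
-√(a + s) = -√(42871 + 625/4) = -√(172109/4) = -√172109/2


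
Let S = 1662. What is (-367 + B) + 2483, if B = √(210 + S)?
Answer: 2116 + 12*√13 ≈ 2159.3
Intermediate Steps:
B = 12*√13 (B = √(210 + 1662) = √1872 = 12*√13 ≈ 43.267)
(-367 + B) + 2483 = (-367 + 12*√13) + 2483 = 2116 + 12*√13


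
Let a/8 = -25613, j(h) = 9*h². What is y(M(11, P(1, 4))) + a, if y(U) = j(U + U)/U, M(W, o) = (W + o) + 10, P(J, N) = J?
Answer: -204112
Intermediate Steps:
M(W, o) = 10 + W + o
a = -204904 (a = 8*(-25613) = -204904)
y(U) = 36*U (y(U) = (9*(U + U)²)/U = (9*(2*U)²)/U = (9*(4*U²))/U = (36*U²)/U = 36*U)
y(M(11, P(1, 4))) + a = 36*(10 + 11 + 1) - 204904 = 36*22 - 204904 = 792 - 204904 = -204112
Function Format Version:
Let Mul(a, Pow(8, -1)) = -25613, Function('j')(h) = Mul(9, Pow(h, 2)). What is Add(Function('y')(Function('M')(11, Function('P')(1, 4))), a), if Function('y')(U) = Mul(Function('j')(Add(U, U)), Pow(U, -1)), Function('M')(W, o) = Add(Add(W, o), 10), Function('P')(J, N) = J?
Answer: -204112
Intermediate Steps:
Function('M')(W, o) = Add(10, W, o)
a = -204904 (a = Mul(8, -25613) = -204904)
Function('y')(U) = Mul(36, U) (Function('y')(U) = Mul(Mul(9, Pow(Add(U, U), 2)), Pow(U, -1)) = Mul(Mul(9, Pow(Mul(2, U), 2)), Pow(U, -1)) = Mul(Mul(9, Mul(4, Pow(U, 2))), Pow(U, -1)) = Mul(Mul(36, Pow(U, 2)), Pow(U, -1)) = Mul(36, U))
Add(Function('y')(Function('M')(11, Function('P')(1, 4))), a) = Add(Mul(36, Add(10, 11, 1)), -204904) = Add(Mul(36, 22), -204904) = Add(792, -204904) = -204112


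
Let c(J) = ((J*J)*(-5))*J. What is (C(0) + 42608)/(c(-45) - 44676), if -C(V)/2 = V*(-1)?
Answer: 42608/410949 ≈ 0.10368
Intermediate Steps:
C(V) = 2*V (C(V) = -2*V*(-1) = -(-2)*V = 2*V)
c(J) = -5*J³ (c(J) = (J²*(-5))*J = (-5*J²)*J = -5*J³)
(C(0) + 42608)/(c(-45) - 44676) = (2*0 + 42608)/(-5*(-45)³ - 44676) = (0 + 42608)/(-5*(-91125) - 44676) = 42608/(455625 - 44676) = 42608/410949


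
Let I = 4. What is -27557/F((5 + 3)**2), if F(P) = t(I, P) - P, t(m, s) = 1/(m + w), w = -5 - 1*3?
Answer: 110228/257 ≈ 428.90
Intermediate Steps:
w = -8 (w = -5 - 3 = -8)
t(m, s) = 1/(-8 + m) (t(m, s) = 1/(m - 8) = 1/(-8 + m))
F(P) = -1/4 - P (F(P) = 1/(-8 + 4) - P = 1/(-4) - P = -1/4 - P)
-27557/F((5 + 3)**2) = -27557/(-1/4 - (5 + 3)**2) = -27557/(-1/4 - 1*8**2) = -27557/(-1/4 - 1*64) = -27557/(-1/4 - 64) = -27557/(-257/4) = -27557*(-4/257) = 110228/257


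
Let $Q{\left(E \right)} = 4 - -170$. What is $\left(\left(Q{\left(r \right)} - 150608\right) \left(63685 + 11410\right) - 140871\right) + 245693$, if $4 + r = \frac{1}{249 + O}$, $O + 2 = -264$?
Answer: $-11296736408$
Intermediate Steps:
$O = -266$ ($O = -2 - 264 = -266$)
$r = - \frac{69}{17}$ ($r = -4 + \frac{1}{249 - 266} = -4 + \frac{1}{-17} = -4 - \frac{1}{17} = - \frac{69}{17} \approx -4.0588$)
$Q{\left(E \right)} = 174$ ($Q{\left(E \right)} = 4 + 170 = 174$)
$\left(\left(Q{\left(r \right)} - 150608\right) \left(63685 + 11410\right) - 140871\right) + 245693 = \left(\left(174 - 150608\right) \left(63685 + 11410\right) - 140871\right) + 245693 = \left(\left(-150434\right) 75095 - 140871\right) + 245693 = \left(-11296841230 - 140871\right) + 245693 = -11296982101 + 245693 = -11296736408$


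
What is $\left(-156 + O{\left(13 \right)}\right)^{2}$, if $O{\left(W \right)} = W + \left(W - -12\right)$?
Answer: $13924$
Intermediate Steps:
$O{\left(W \right)} = 12 + 2 W$ ($O{\left(W \right)} = W + \left(W + 12\right) = W + \left(12 + W\right) = 12 + 2 W$)
$\left(-156 + O{\left(13 \right)}\right)^{2} = \left(-156 + \left(12 + 2 \cdot 13\right)\right)^{2} = \left(-156 + \left(12 + 26\right)\right)^{2} = \left(-156 + 38\right)^{2} = \left(-118\right)^{2} = 13924$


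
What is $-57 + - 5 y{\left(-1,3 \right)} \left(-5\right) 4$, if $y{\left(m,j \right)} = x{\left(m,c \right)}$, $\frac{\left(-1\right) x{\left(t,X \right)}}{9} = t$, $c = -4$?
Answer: $843$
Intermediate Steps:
$x{\left(t,X \right)} = - 9 t$
$y{\left(m,j \right)} = - 9 m$
$-57 + - 5 y{\left(-1,3 \right)} \left(-5\right) 4 = -57 + - 5 \left(\left(-9\right) \left(-1\right)\right) \left(-5\right) 4 = -57 + \left(-5\right) 9 \left(-5\right) 4 = -57 + \left(-45\right) \left(-5\right) 4 = -57 + 225 \cdot 4 = -57 + 900 = 843$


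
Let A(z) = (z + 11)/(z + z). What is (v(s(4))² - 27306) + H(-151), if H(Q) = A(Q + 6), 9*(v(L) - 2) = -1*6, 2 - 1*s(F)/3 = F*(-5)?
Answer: -35631407/1305 ≈ -27304.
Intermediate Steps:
s(F) = 6 + 15*F (s(F) = 6 - 3*F*(-5) = 6 - (-15)*F = 6 + 15*F)
v(L) = 4/3 (v(L) = 2 + (-1*6)/9 = 2 + (⅑)*(-6) = 2 - ⅔ = 4/3)
A(z) = (11 + z)/(2*z) (A(z) = (11 + z)/((2*z)) = (11 + z)*(1/(2*z)) = (11 + z)/(2*z))
H(Q) = (17 + Q)/(2*(6 + Q)) (H(Q) = (11 + (Q + 6))/(2*(Q + 6)) = (11 + (6 + Q))/(2*(6 + Q)) = (17 + Q)/(2*(6 + Q)))
(v(s(4))² - 27306) + H(-151) = ((4/3)² - 27306) + (17 - 151)/(2*(6 - 151)) = (16/9 - 27306) + (½)*(-134)/(-145) = -245738/9 + (½)*(-1/145)*(-134) = -245738/9 + 67/145 = -35631407/1305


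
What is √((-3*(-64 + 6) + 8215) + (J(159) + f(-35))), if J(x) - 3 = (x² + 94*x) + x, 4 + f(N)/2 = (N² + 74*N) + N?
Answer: √45970 ≈ 214.41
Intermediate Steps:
f(N) = -8 + 2*N² + 150*N (f(N) = -8 + 2*((N² + 74*N) + N) = -8 + 2*(N² + 75*N) = -8 + (2*N² + 150*N) = -8 + 2*N² + 150*N)
J(x) = 3 + x² + 95*x (J(x) = 3 + ((x² + 94*x) + x) = 3 + (x² + 95*x) = 3 + x² + 95*x)
√((-3*(-64 + 6) + 8215) + (J(159) + f(-35))) = √((-3*(-64 + 6) + 8215) + ((3 + 159² + 95*159) + (-8 + 2*(-35)² + 150*(-35)))) = √((-3*(-58) + 8215) + ((3 + 25281 + 15105) + (-8 + 2*1225 - 5250))) = √((174 + 8215) + (40389 + (-8 + 2450 - 5250))) = √(8389 + (40389 - 2808)) = √(8389 + 37581) = √45970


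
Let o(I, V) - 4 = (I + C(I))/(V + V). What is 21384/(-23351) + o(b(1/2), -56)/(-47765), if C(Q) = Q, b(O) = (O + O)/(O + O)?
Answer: -57203985833/62460188840 ≈ -0.91585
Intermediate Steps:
b(O) = 1 (b(O) = (2*O)/((2*O)) = (2*O)*(1/(2*O)) = 1)
o(I, V) = 4 + I/V (o(I, V) = 4 + (I + I)/(V + V) = 4 + (2*I)/((2*V)) = 4 + (2*I)*(1/(2*V)) = 4 + I/V)
21384/(-23351) + o(b(1/2), -56)/(-47765) = 21384/(-23351) + (4 + 1/(-56))/(-47765) = 21384*(-1/23351) + (4 + 1*(-1/56))*(-1/47765) = -21384/23351 + (4 - 1/56)*(-1/47765) = -21384/23351 + (223/56)*(-1/47765) = -21384/23351 - 223/2674840 = -57203985833/62460188840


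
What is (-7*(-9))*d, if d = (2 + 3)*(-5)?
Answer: -1575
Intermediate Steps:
d = -25 (d = 5*(-5) = -25)
(-7*(-9))*d = -7*(-9)*(-25) = 63*(-25) = -1575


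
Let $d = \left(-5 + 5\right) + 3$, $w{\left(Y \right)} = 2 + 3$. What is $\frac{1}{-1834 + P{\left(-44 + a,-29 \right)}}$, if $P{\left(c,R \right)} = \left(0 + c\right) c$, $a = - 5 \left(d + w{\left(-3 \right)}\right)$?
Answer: $\frac{1}{5222} \approx 0.0001915$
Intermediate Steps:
$w{\left(Y \right)} = 5$
$d = 3$ ($d = 0 + 3 = 3$)
$a = -40$ ($a = - 5 \left(3 + 5\right) = \left(-5\right) 8 = -40$)
$P{\left(c,R \right)} = c^{2}$ ($P{\left(c,R \right)} = c c = c^{2}$)
$\frac{1}{-1834 + P{\left(-44 + a,-29 \right)}} = \frac{1}{-1834 + \left(-44 - 40\right)^{2}} = \frac{1}{-1834 + \left(-84\right)^{2}} = \frac{1}{-1834 + 7056} = \frac{1}{5222}$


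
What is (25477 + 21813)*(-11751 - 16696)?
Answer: -1345258630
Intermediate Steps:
(25477 + 21813)*(-11751 - 16696) = 47290*(-28447) = -1345258630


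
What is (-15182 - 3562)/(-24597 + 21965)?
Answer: 2343/329 ≈ 7.1216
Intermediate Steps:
(-15182 - 3562)/(-24597 + 21965) = -18744/(-2632) = -18744*(-1/2632) = 2343/329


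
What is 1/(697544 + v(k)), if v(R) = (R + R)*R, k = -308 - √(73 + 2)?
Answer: 443711/393701984642 - 1540*√3/196850992321 ≈ 1.1135e-6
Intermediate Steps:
k = -308 - 5*√3 (k = -308 - √75 = -308 - 5*√3 ≈ -316.66)
v(R) = 2*R² (v(R) = (2*R)*R = 2*R²)
1/(697544 + v(k)) = 1/(697544 + 2*(-308 - 5*√3)²)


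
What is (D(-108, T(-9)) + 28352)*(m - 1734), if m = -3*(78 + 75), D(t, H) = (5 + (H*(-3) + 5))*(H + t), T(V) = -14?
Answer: -48263544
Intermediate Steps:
D(t, H) = (10 - 3*H)*(H + t) (D(t, H) = (5 + (-3*H + 5))*(H + t) = (5 + (5 - 3*H))*(H + t) = (10 - 3*H)*(H + t))
m = -459 (m = -3*153 = -459)
(D(-108, T(-9)) + 28352)*(m - 1734) = ((-3*(-14)² + 10*(-14) + 10*(-108) - 3*(-14)*(-108)) + 28352)*(-459 - 1734) = ((-3*196 - 140 - 1080 - 4536) + 28352)*(-2193) = ((-588 - 140 - 1080 - 4536) + 28352)*(-2193) = (-6344 + 28352)*(-2193) = 22008*(-2193) = -48263544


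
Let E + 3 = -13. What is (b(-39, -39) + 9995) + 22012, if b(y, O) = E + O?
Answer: 31952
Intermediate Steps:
E = -16 (E = -3 - 13 = -16)
b(y, O) = -16 + O
(b(-39, -39) + 9995) + 22012 = ((-16 - 39) + 9995) + 22012 = (-55 + 9995) + 22012 = 9940 + 22012 = 31952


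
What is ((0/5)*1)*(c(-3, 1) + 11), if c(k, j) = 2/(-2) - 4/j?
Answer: 0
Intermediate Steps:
c(k, j) = -1 - 4/j (c(k, j) = 2*(-½) - 4/j = -1 - 4/j)
((0/5)*1)*(c(-3, 1) + 11) = ((0/5)*1)*((-4 - 1*1)/1 + 11) = ((0*(⅕))*1)*(1*(-4 - 1) + 11) = (0*1)*(1*(-5) + 11) = 0*(-5 + 11) = 0*6 = 0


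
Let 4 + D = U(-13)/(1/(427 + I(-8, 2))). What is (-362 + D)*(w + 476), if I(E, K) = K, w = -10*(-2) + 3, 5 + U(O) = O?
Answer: -4035912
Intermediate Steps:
U(O) = -5 + O
w = 23 (w = 20 + 3 = 23)
D = -7726 (D = -4 + (-5 - 13)/(1/(427 + 2)) = -4 - 18/(1/429) = -4 - 18/1/429 = -4 - 18*429 = -4 - 7722 = -7726)
(-362 + D)*(w + 476) = (-362 - 7726)*(23 + 476) = -8088*499 = -4035912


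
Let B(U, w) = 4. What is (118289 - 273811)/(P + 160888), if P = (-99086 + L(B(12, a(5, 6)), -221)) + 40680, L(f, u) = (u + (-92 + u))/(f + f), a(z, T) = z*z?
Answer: -622088/409661 ≈ -1.5185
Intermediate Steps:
a(z, T) = z²
L(f, u) = (-92 + 2*u)/(2*f) (L(f, u) = (-92 + 2*u)/((2*f)) = (-92 + 2*u)*(1/(2*f)) = (-92 + 2*u)/(2*f))
P = -233891/4 (P = (-99086 + (-46 - 221)/4) + 40680 = (-99086 + (¼)*(-267)) + 40680 = (-99086 - 267/4) + 40680 = -396611/4 + 40680 = -233891/4 ≈ -58473.)
(118289 - 273811)/(P + 160888) = (118289 - 273811)/(-233891/4 + 160888) = -155522/409661/4 = -155522*4/409661 = -622088/409661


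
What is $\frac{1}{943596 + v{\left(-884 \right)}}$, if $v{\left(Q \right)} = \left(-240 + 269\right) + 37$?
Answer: $\frac{1}{943662} \approx 1.0597 \cdot 10^{-6}$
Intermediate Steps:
$v{\left(Q \right)} = 66$ ($v{\left(Q \right)} = 29 + 37 = 66$)
$\frac{1}{943596 + v{\left(-884 \right)}} = \frac{1}{943596 + 66} = \frac{1}{943662}$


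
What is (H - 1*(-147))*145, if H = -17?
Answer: 18850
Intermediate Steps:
(H - 1*(-147))*145 = (-17 - 1*(-147))*145 = (-17 + 147)*145 = 130*145 = 18850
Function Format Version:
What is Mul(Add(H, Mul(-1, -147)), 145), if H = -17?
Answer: 18850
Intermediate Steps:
Mul(Add(H, Mul(-1, -147)), 145) = Mul(Add(-17, Mul(-1, -147)), 145) = Mul(Add(-17, 147), 145) = Mul(130, 145) = 18850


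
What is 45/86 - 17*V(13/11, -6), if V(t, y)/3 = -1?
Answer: 4431/86 ≈ 51.523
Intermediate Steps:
V(t, y) = -3 (V(t, y) = 3*(-1) = -3)
45/86 - 17*V(13/11, -6) = 45/86 - 17*(-3) = 45*(1/86) + 51 = 45/86 + 51 = 4431/86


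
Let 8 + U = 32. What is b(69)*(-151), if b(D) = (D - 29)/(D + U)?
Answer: -6040/93 ≈ -64.946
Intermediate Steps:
U = 24 (U = -8 + 32 = 24)
b(D) = (-29 + D)/(24 + D) (b(D) = (D - 29)/(D + 24) = (-29 + D)/(24 + D))
b(69)*(-151) = ((-29 + 69)/(24 + 69))*(-151) = (40/93)*(-151) = -6040/93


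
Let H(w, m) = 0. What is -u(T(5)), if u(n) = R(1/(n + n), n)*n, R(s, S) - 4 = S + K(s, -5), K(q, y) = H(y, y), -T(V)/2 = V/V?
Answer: 4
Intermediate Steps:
T(V) = -2 (T(V) = -2*V/V = -2*1 = -2)
K(q, y) = 0
R(s, S) = 4 + S (R(s, S) = 4 + (S + 0) = 4 + S)
u(n) = n*(4 + n) (u(n) = (4 + n)*n = n*(4 + n))
-u(T(5)) = -(-2)*(4 - 2) = -(-2)*2 = -1*(-4) = 4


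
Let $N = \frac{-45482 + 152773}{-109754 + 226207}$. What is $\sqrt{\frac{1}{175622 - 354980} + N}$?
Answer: $\frac{185 \sqrt{11743820220630414}}{20886777174} \approx 0.95985$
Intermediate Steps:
$N = \frac{107291}{116453} \approx 0.92132$
$\sqrt{\frac{1}{175622 - 354980} + N} = \sqrt{\frac{1}{175622 - 354980} + \frac{107291}{116453}} = \sqrt{\frac{1}{-179358} + \frac{107291}{116453}} = \sqrt{- \frac{1}{179358} + \frac{107291}{116453}} = \sqrt{\frac{19243382725}{20886777174}} = \frac{185 \sqrt{11743820220630414}}{20886777174}$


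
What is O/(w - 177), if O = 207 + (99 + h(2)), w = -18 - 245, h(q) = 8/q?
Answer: -31/44 ≈ -0.70455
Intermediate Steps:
w = -263
O = 310 (O = 207 + (99 + 8/2) = 207 + (99 + 8*(½)) = 207 + (99 + 4) = 207 + 103 = 310)
O/(w - 177) = 310/(-263 - 177) = 310/(-440) = 310*(-1/440) = -31/44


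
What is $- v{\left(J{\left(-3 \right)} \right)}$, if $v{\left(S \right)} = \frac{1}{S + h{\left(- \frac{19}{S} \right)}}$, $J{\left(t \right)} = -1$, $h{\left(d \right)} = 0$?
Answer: $1$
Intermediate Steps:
$v{\left(S \right)} = \frac{1}{S}$ ($v{\left(S \right)} = \frac{1}{S + 0} = \frac{1}{S}$)
$- v{\left(J{\left(-3 \right)} \right)} = - \frac{1}{-1} = \left(-1\right) \left(-1\right) = 1$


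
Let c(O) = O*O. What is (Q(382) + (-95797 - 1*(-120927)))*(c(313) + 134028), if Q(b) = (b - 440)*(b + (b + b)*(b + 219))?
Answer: -6177740930386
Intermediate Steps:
c(O) = O**2
Q(b) = (-440 + b)*(b + 2*b*(219 + b)) (Q(b) = (-440 + b)*(b + (2*b)*(219 + b)) = (-440 + b)*(b + 2*b*(219 + b)))
(Q(382) + (-95797 - 1*(-120927)))*(c(313) + 134028) = (382*(-193160 - 441*382 + 2*382**2) + (-95797 - 1*(-120927)))*(313**2 + 134028) = (382*(-193160 - 168462 + 2*145924) + (-95797 + 120927))*(97969 + 134028) = (382*(-193160 - 168462 + 291848) + 25130)*231997 = (382*(-69774) + 25130)*231997 = (-26653668 + 25130)*231997 = -26628538*231997 = -6177740930386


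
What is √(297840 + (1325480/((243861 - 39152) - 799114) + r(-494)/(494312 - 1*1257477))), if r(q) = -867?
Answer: √272394950415017271953806695/30241939455 ≈ 545.75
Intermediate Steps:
√(297840 + (1325480/((243861 - 39152) - 799114) + r(-494)/(494312 - 1*1257477))) = √(297840 + (1325480/((243861 - 39152) - 799114) - 867/(494312 - 1*1257477))) = √(297840 + (1325480/(204709 - 799114) - 867/(494312 - 1257477))) = √(297840 + (1325480/(-594405) - 867/(-763165))) = √(297840 + (1325480*(-1/594405) - 867*(-1/763165))) = √(297840 + (-265096/118881 + 867/763165)) = √(297840 - 202208919013/90725818365) = √(27021575532912587/90725818365) = √272394950415017271953806695/30241939455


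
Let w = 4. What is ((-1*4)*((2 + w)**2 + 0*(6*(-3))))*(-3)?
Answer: 432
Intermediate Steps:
((-1*4)*((2 + w)**2 + 0*(6*(-3))))*(-3) = ((-1*4)*((2 + 4)**2 + 0*(6*(-3))))*(-3) = -4*(6**2 + 0*(-18))*(-3) = -4*(36 + 0)*(-3) = -4*36*(-3) = -144*(-3) = 432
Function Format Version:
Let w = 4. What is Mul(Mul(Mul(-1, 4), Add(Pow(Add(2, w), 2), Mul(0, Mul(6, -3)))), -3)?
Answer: 432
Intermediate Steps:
Mul(Mul(Mul(-1, 4), Add(Pow(Add(2, w), 2), Mul(0, Mul(6, -3)))), -3) = Mul(Mul(Mul(-1, 4), Add(Pow(Add(2, 4), 2), Mul(0, Mul(6, -3)))), -3) = Mul(Mul(-4, Add(Pow(6, 2), Mul(0, -18))), -3) = Mul(Mul(-4, Add(36, 0)), -3) = Mul(Mul(-4, 36), -3) = Mul(-144, -3) = 432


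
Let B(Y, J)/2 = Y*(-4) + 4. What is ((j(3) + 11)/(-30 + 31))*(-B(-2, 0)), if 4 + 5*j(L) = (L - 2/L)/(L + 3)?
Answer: -740/3 ≈ -246.67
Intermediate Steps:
B(Y, J) = 8 - 8*Y (B(Y, J) = 2*(Y*(-4) + 4) = 2*(-4*Y + 4) = 2*(4 - 4*Y) = 8 - 8*Y)
j(L) = -⅘ + (L - 2/L)/(5*(3 + L)) (j(L) = -⅘ + ((L - 2/L)/(L + 3))/5 = -⅘ + ((L - 2/L)/(3 + L))/5 = -⅘ + (L - 2/L)/(5*(3 + L)))
((j(3) + 11)/(-30 + 31))*(-B(-2, 0)) = (((⅕)*(-2 - 12*3 - 3*3²)/(3*(3 + 3)) + 11)/(-30 + 31))*(-(8 - 8*(-2))) = (((⅕)*(⅓)*(-2 - 36 - 3*9)/6 + 11)/1)*(-(8 + 16)) = (1*((⅕)*(⅓)*(⅙)*(-2 - 36 - 27) + 11))*(-1*24) = (1*((⅕)*(⅓)*(⅙)*(-65) + 11))*(-24) = (1*(-13/18 + 11))*(-24) = (1*(185/18))*(-24) = (185/18)*(-24) = -740/3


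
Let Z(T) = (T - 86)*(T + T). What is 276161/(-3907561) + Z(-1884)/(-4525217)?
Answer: -30255357452497/17682561465737 ≈ -1.7110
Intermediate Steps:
Z(T) = 2*T*(-86 + T) (Z(T) = (-86 + T)*(2*T) = 2*T*(-86 + T))
276161/(-3907561) + Z(-1884)/(-4525217) = 276161/(-3907561) + (2*(-1884)*(-86 - 1884))/(-4525217) = 276161*(-1/3907561) + (2*(-1884)*(-1970))*(-1/4525217) = -276161/3907561 + 7422960*(-1/4525217) = -276161/3907561 - 7422960/4525217 = -30255357452497/17682561465737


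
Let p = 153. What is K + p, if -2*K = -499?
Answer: 805/2 ≈ 402.50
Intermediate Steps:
K = 499/2 (K = -½*(-499) = 499/2 ≈ 249.50)
K + p = 499/2 + 153 = 805/2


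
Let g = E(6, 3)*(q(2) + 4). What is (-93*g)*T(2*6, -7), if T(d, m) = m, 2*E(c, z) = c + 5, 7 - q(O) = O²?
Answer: 50127/2 ≈ 25064.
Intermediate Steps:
q(O) = 7 - O²
E(c, z) = 5/2 + c/2 (E(c, z) = (c + 5)/2 = (5 + c)/2 = 5/2 + c/2)
g = 77/2 (g = (5/2 + (½)*6)*((7 - 1*2²) + 4) = (5/2 + 3)*((7 - 1*4) + 4) = 11*((7 - 4) + 4)/2 = 11*(3 + 4)/2 = (11/2)*7 = 77/2 ≈ 38.500)
(-93*g)*T(2*6, -7) = -93*77/2*(-7) = -7161/2*(-7) = 50127/2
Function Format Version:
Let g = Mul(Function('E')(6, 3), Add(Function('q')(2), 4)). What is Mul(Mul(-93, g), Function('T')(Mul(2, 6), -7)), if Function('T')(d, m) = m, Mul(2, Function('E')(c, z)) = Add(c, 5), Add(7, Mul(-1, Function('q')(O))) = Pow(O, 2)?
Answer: Rational(50127, 2) ≈ 25064.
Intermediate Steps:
Function('q')(O) = Add(7, Mul(-1, Pow(O, 2)))
Function('E')(c, z) = Add(Rational(5, 2), Mul(Rational(1, 2), c)) (Function('E')(c, z) = Mul(Rational(1, 2), Add(c, 5)) = Mul(Rational(1, 2), Add(5, c)) = Add(Rational(5, 2), Mul(Rational(1, 2), c)))
g = Rational(77, 2) (g = Mul(Add(Rational(5, 2), Mul(Rational(1, 2), 6)), Add(Add(7, Mul(-1, Pow(2, 2))), 4)) = Mul(Add(Rational(5, 2), 3), Add(Add(7, Mul(-1, 4)), 4)) = Mul(Rational(11, 2), Add(Add(7, -4), 4)) = Mul(Rational(11, 2), Add(3, 4)) = Mul(Rational(11, 2), 7) = Rational(77, 2) ≈ 38.500)
Mul(Mul(-93, g), Function('T')(Mul(2, 6), -7)) = Mul(Mul(-93, Rational(77, 2)), -7) = Mul(Rational(-7161, 2), -7) = Rational(50127, 2)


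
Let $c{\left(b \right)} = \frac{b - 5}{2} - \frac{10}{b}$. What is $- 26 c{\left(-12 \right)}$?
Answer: $\frac{598}{3} \approx 199.33$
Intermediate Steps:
$c{\left(b \right)} = - \frac{5}{2} + \frac{b}{2} - \frac{10}{b}$ ($c{\left(b \right)} = \left(-5 + b\right) \frac{1}{2} - \frac{10}{b} = \left(- \frac{5}{2} + \frac{b}{2}\right) - \frac{10}{b} = - \frac{5}{2} + \frac{b}{2} - \frac{10}{b}$)
$- 26 c{\left(-12 \right)} = - 26 \frac{-20 - 12 \left(-5 - 12\right)}{2 \left(-12\right)} = - 26 \cdot \frac{1}{2} \left(- \frac{1}{12}\right) \left(-20 - -204\right) = - 26 \cdot \frac{1}{2} \left(- \frac{1}{12}\right) \left(-20 + 204\right) = - 26 \cdot \frac{1}{2} \left(- \frac{1}{12}\right) 184 = \left(-26\right) \left(- \frac{23}{3}\right) = \frac{598}{3}$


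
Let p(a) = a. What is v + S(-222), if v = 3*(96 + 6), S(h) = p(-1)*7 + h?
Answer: 77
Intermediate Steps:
S(h) = -7 + h (S(h) = -1*7 + h = -7 + h)
v = 306 (v = 3*102 = 306)
v + S(-222) = 306 + (-7 - 222) = 306 - 229 = 77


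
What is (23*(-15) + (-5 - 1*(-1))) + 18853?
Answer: 18504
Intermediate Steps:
(23*(-15) + (-5 - 1*(-1))) + 18853 = (-345 + (-5 + 1)) + 18853 = (-345 - 4) + 18853 = -349 + 18853 = 18504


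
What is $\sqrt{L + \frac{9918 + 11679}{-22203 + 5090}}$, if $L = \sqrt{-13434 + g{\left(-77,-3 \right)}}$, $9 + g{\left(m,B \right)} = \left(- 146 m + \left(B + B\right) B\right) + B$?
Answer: $\frac{\sqrt{-369589461 + 292854769 i \sqrt{2186}}}{17113} \approx 4.7702 + 4.9007 i$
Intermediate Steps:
$g{\left(m,B \right)} = -9 + B - 146 m + 2 B^{2}$ ($g{\left(m,B \right)} = -9 + \left(\left(- 146 m + \left(B + B\right) B\right) + B\right) = -9 + \left(\left(- 146 m + 2 B B\right) + B\right) = -9 + \left(\left(- 146 m + 2 B^{2}\right) + B\right) = -9 + \left(B - 146 m + 2 B^{2}\right) = -9 + B - 146 m + 2 B^{2}$)
$L = i \sqrt{2186}$ ($L = \sqrt{-13434 - \left(-11230 - 18\right)} = \sqrt{-13434 + \left(-9 - 3 + 11242 + 2 \cdot 9\right)} = \sqrt{-13434 + \left(-9 - 3 + 11242 + 18\right)} = \sqrt{-13434 + 11248} = \sqrt{-2186} = i \sqrt{2186} \approx 46.755 i$)
$\sqrt{L + \frac{9918 + 11679}{-22203 + 5090}} = \sqrt{i \sqrt{2186} + \frac{9918 + 11679}{-22203 + 5090}} = \sqrt{i \sqrt{2186} + \frac{21597}{-17113}} = \sqrt{i \sqrt{2186} + 21597 \left(- \frac{1}{17113}\right)} = \sqrt{i \sqrt{2186} - \frac{21597}{17113}} = \sqrt{- \frac{21597}{17113} + i \sqrt{2186}}$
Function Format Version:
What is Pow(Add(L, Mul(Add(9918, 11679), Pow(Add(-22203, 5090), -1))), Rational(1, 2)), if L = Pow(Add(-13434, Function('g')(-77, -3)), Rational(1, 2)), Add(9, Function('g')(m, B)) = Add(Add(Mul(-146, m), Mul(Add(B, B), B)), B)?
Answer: Mul(Rational(1, 17113), Pow(Add(-369589461, Mul(292854769, I, Pow(2186, Rational(1, 2)))), Rational(1, 2))) ≈ Add(4.7702, Mul(4.9007, I))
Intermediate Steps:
Function('g')(m, B) = Add(-9, B, Mul(-146, m), Mul(2, Pow(B, 2))) (Function('g')(m, B) = Add(-9, Add(Add(Mul(-146, m), Mul(Add(B, B), B)), B)) = Add(-9, Add(Add(Mul(-146, m), Mul(Mul(2, B), B)), B)) = Add(-9, Add(Add(Mul(-146, m), Mul(2, Pow(B, 2))), B)) = Add(-9, Add(B, Mul(-146, m), Mul(2, Pow(B, 2)))) = Add(-9, B, Mul(-146, m), Mul(2, Pow(B, 2))))
L = Mul(I, Pow(2186, Rational(1, 2))) (L = Pow(Add(-13434, Add(-9, -3, Mul(-146, -77), Mul(2, Pow(-3, 2)))), Rational(1, 2)) = Pow(Add(-13434, Add(-9, -3, 11242, Mul(2, 9))), Rational(1, 2)) = Pow(Add(-13434, Add(-9, -3, 11242, 18)), Rational(1, 2)) = Pow(Add(-13434, 11248), Rational(1, 2)) = Pow(-2186, Rational(1, 2)) = Mul(I, Pow(2186, Rational(1, 2))) ≈ Mul(46.755, I))
Pow(Add(L, Mul(Add(9918, 11679), Pow(Add(-22203, 5090), -1))), Rational(1, 2)) = Pow(Add(Mul(I, Pow(2186, Rational(1, 2))), Mul(Add(9918, 11679), Pow(Add(-22203, 5090), -1))), Rational(1, 2)) = Pow(Add(Mul(I, Pow(2186, Rational(1, 2))), Mul(21597, Pow(-17113, -1))), Rational(1, 2)) = Pow(Add(Mul(I, Pow(2186, Rational(1, 2))), Mul(21597, Rational(-1, 17113))), Rational(1, 2)) = Pow(Add(Mul(I, Pow(2186, Rational(1, 2))), Rational(-21597, 17113)), Rational(1, 2)) = Pow(Add(Rational(-21597, 17113), Mul(I, Pow(2186, Rational(1, 2)))), Rational(1, 2))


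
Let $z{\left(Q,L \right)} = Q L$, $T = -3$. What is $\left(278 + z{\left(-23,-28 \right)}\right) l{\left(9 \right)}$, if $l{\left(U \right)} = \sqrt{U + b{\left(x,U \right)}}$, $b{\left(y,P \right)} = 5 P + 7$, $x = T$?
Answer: $922 \sqrt{61} \approx 7201.0$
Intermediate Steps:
$x = -3$
$b{\left(y,P \right)} = 7 + 5 P$
$z{\left(Q,L \right)} = L Q$
$l{\left(U \right)} = \sqrt{7 + 6 U}$ ($l{\left(U \right)} = \sqrt{U + \left(7 + 5 U\right)} = \sqrt{7 + 6 U}$)
$\left(278 + z{\left(-23,-28 \right)}\right) l{\left(9 \right)} = \left(278 - -644\right) \sqrt{7 + 6 \cdot 9} = \left(278 + 644\right) \sqrt{7 + 54} = 922 \sqrt{61}$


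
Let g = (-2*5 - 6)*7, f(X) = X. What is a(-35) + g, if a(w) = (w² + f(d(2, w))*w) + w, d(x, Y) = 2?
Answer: 1008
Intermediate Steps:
a(w) = w² + 3*w (a(w) = (w² + 2*w) + w = w² + 3*w)
g = -112 (g = (-10 - 6)*7 = -16*7 = -112)
a(-35) + g = -35*(3 - 35) - 112 = -35*(-32) - 112 = 1120 - 112 = 1008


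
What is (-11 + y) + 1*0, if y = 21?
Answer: 10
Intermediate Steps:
(-11 + y) + 1*0 = (-11 + 21) + 1*0 = 10 + 0 = 10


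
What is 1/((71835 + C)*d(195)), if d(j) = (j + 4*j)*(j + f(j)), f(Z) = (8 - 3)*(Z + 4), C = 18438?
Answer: 1/104739248250 ≈ 9.5475e-12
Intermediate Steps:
f(Z) = 20 + 5*Z (f(Z) = 5*(4 + Z) = 20 + 5*Z)
d(j) = 5*j*(20 + 6*j) (d(j) = (j + 4*j)*(j + (20 + 5*j)) = (5*j)*(20 + 6*j) = 5*j*(20 + 6*j))
1/((71835 + C)*d(195)) = 1/((71835 + 18438)*((10*195*(10 + 3*195)))) = 1/(90273*((10*195*(10 + 585)))) = 1/(90273*((10*195*595))) = (1/90273)/1160250 = (1/90273)*(1/1160250) = 1/104739248250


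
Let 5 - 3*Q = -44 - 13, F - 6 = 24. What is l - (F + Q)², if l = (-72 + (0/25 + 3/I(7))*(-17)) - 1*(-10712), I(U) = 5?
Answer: 362821/45 ≈ 8062.7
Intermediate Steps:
F = 30 (F = 6 + 24 = 30)
Q = 62/3 (Q = 5/3 - (-44 - 13)/3 = 5/3 - ⅓*(-57) = 5/3 + 19 = 62/3 ≈ 20.667)
l = 53149/5 (l = (-72 + (0/25 + 3/5)*(-17)) - 1*(-10712) = (-72 + (0*(1/25) + 3*(⅕))*(-17)) + 10712 = (-72 + (0 + ⅗)*(-17)) + 10712 = (-72 + (⅗)*(-17)) + 10712 = (-72 - 51/5) + 10712 = -411/5 + 10712 = 53149/5 ≈ 10630.)
l - (F + Q)² = 53149/5 - (30 + 62/3)² = 53149/5 - (152/3)² = 53149/5 - 1*23104/9 = 53149/5 - 23104/9 = 362821/45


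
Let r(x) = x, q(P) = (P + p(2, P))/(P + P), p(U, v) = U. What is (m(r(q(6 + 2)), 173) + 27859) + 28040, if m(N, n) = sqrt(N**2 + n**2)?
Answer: 55899 + sqrt(1915481)/8 ≈ 56072.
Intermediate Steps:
q(P) = (2 + P)/(2*P) (q(P) = (P + 2)/(P + P) = (2 + P)/((2*P)) = (2 + P)*(1/(2*P)) = (2 + P)/(2*P))
(m(r(q(6 + 2)), 173) + 27859) + 28040 = (sqrt(((2 + (6 + 2))/(2*(6 + 2)))**2 + 173**2) + 27859) + 28040 = (sqrt(((1/2)*(2 + 8)/8)**2 + 29929) + 27859) + 28040 = (sqrt(((1/2)*(1/8)*10)**2 + 29929) + 27859) + 28040 = (sqrt((5/8)**2 + 29929) + 27859) + 28040 = (sqrt(25/64 + 29929) + 27859) + 28040 = (sqrt(1915481/64) + 27859) + 28040 = (sqrt(1915481)/8 + 27859) + 28040 = (27859 + sqrt(1915481)/8) + 28040 = 55899 + sqrt(1915481)/8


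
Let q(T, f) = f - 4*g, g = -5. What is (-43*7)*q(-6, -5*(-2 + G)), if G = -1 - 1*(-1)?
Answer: -9030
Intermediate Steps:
G = 0 (G = -1 + 1 = 0)
q(T, f) = 20 + f (q(T, f) = f - 4*(-5) = f + 20 = 20 + f)
(-43*7)*q(-6, -5*(-2 + G)) = (-43*7)*(20 - 5*(-2 + 0)) = -301*(20 - 5*(-2)) = -301*(20 + 10) = -301*30 = -9030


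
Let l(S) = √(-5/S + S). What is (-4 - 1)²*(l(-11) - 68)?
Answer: -1700 + 50*I*√319/11 ≈ -1700.0 + 81.184*I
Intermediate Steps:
l(S) = √(S - 5/S)
(-4 - 1)²*(l(-11) - 68) = (-4 - 1)²*(√(-11 - 5/(-11)) - 68) = (-5)²*(√(-11 - 5*(-1/11)) - 68) = 25*(√(-11 + 5/11) - 68) = 25*(√(-116/11) - 68) = 25*(2*I*√319/11 - 68) = 25*(-68 + 2*I*√319/11) = -1700 + 50*I*√319/11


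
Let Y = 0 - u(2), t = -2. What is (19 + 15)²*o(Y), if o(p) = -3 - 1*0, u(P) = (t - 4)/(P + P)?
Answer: -3468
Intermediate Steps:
u(P) = -3/P (u(P) = (-2 - 4)/(P + P) = -6*1/(2*P) = -3/P)
Y = 3/2 (Y = 0 - (-3)/2 = 0 - 1*(-3/2) = 0 + 3/2 = 3/2 ≈ 1.5000)
o(p) = -3 (o(p) = -3 + 0 = -3)
(19 + 15)²*o(Y) = (19 + 15)²*(-3) = 34²*(-3) = 1156*(-3) = -3468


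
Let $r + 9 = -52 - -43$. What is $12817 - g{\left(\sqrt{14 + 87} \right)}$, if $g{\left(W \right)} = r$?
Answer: $12835$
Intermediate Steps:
$r = -18$ ($r = -9 - 9 = -18$)
$g{\left(W \right)} = -18$
$12817 - g{\left(\sqrt{14 + 87} \right)} = 12817 - -18 = 12817 + 18 = 12835$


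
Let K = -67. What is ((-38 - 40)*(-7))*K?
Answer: -36582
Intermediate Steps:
((-38 - 40)*(-7))*K = ((-38 - 40)*(-7))*(-67) = -78*(-7)*(-67) = 546*(-67) = -36582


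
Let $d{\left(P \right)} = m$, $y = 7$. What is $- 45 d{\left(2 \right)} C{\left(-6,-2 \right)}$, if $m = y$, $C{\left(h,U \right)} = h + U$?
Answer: $2520$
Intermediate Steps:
$C{\left(h,U \right)} = U + h$
$m = 7$
$d{\left(P \right)} = 7$
$- 45 d{\left(2 \right)} C{\left(-6,-2 \right)} = \left(-45\right) 7 \left(-2 - 6\right) = \left(-315\right) \left(-8\right) = 2520$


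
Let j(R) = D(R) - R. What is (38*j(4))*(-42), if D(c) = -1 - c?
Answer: 14364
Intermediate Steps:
j(R) = -1 - 2*R (j(R) = (-1 - R) - R = -1 - 2*R)
(38*j(4))*(-42) = (38*(-1 - 2*4))*(-42) = (38*(-1 - 8))*(-42) = (38*(-9))*(-42) = -342*(-42) = 14364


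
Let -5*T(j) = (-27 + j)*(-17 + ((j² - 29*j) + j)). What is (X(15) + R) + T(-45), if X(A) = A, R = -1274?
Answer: 229001/5 ≈ 45800.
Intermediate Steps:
T(j) = -(-27 + j)*(-17 + j² - 28*j)/5 (T(j) = -(-27 + j)*(-17 + ((j² - 29*j) + j))/5 = -(-27 + j)*(-17 + (j² - 28*j))/5 = -(-27 + j)*(-17 + j² - 28*j)/5)
(X(15) + R) + T(-45) = (15 - 1274) + (-459/5 + 11*(-45)² - 739/5*(-45) - ⅕*(-45)³) = -1259 + (-459/5 + 11*2025 + 6651 - ⅕*(-91125)) = -1259 + (-459/5 + 22275 + 6651 + 18225) = -1259 + 235296/5 = 229001/5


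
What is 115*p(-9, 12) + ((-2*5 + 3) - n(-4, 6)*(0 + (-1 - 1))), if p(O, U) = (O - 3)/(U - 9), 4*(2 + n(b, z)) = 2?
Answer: -470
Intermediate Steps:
n(b, z) = -3/2 (n(b, z) = -2 + (¼)*2 = -2 + ½ = -3/2)
p(O, U) = (-3 + O)/(-9 + U)
115*p(-9, 12) + ((-2*5 + 3) - n(-4, 6)*(0 + (-1 - 1))) = 115*((-3 - 9)/(-9 + 12)) + ((-2*5 + 3) - (-3)*(0 + (-1 - 1))/2) = 115*(-12/3) + ((-10 + 3) - (-3)*(0 - 2)/2) = 115*((⅓)*(-12)) + (-7 - (-3)*(-2)/2) = 115*(-4) + (-7 - 1*3) = -460 + (-7 - 3) = -460 - 10 = -470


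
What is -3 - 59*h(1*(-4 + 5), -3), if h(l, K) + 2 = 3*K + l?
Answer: 587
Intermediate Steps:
h(l, K) = -2 + l + 3*K (h(l, K) = -2 + (3*K + l) = -2 + (l + 3*K) = -2 + l + 3*K)
-3 - 59*h(1*(-4 + 5), -3) = -3 - 59*(-2 + 1*(-4 + 5) + 3*(-3)) = -3 - 59*(-2 + 1*1 - 9) = -3 - 59*(-2 + 1 - 9) = -3 - 59*(-10) = -3 + 590 = 587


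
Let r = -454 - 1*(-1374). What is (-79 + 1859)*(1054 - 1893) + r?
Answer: -1492500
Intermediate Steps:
r = 920 (r = -454 + 1374 = 920)
(-79 + 1859)*(1054 - 1893) + r = (-79 + 1859)*(1054 - 1893) + 920 = 1780*(-839) + 920 = -1493420 + 920 = -1492500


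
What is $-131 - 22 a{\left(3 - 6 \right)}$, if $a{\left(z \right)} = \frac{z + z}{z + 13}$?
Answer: $- \frac{589}{5} \approx -117.8$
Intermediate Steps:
$a{\left(z \right)} = \frac{2 z}{13 + z}$
$-131 - 22 a{\left(3 - 6 \right)} = -131 - 22 \frac{2 \left(3 - 6\right)}{13 + \left(3 - 6\right)} = -131 - 22 \cdot 2 \left(-3\right) \frac{1}{13 - 3} = -131 - 22 \cdot 2 \left(-3\right) \frac{1}{10} = -131 - - \frac{66}{5} = -131 + \frac{66}{5} = - \frac{589}{5}$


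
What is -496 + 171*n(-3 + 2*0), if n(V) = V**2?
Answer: 1043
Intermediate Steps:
-496 + 171*n(-3 + 2*0) = -496 + 171*(-3 + 2*0)**2 = -496 + 171*(-3 + 0)**2 = -496 + 171*(-3)**2 = -496 + 171*9 = -496 + 1539 = 1043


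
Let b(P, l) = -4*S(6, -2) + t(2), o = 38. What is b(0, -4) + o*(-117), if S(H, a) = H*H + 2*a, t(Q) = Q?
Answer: -4572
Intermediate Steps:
S(H, a) = H**2 + 2*a
b(P, l) = -126 (b(P, l) = -4*(6**2 + 2*(-2)) + 2 = -4*(36 - 4) + 2 = -4*32 + 2 = -128 + 2 = -126)
b(0, -4) + o*(-117) = -126 + 38*(-117) = -126 - 4446 = -4572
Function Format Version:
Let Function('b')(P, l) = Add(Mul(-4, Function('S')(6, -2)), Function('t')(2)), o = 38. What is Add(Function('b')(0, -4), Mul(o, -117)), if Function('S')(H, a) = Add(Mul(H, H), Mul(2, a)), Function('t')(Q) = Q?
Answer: -4572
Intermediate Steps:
Function('S')(H, a) = Add(Pow(H, 2), Mul(2, a))
Function('b')(P, l) = -126 (Function('b')(P, l) = Add(Mul(-4, Add(Pow(6, 2), Mul(2, -2))), 2) = Add(Mul(-4, Add(36, -4)), 2) = Add(Mul(-4, 32), 2) = Add(-128, 2) = -126)
Add(Function('b')(0, -4), Mul(o, -117)) = Add(-126, Mul(38, -117)) = Add(-126, -4446) = -4572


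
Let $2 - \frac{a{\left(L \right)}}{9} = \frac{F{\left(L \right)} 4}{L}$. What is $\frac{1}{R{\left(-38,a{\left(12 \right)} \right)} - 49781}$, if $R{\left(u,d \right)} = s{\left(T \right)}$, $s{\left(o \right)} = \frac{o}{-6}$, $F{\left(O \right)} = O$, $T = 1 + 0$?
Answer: $- \frac{6}{298687} \approx -2.0088 \cdot 10^{-5}$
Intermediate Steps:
$T = 1$
$s{\left(o \right)} = - \frac{o}{6}$ ($s{\left(o \right)} = o \left(- \frac{1}{6}\right) = - \frac{o}{6}$)
$a{\left(L \right)} = -18$ ($a{\left(L \right)} = 18 - 9 \frac{L 4}{L} = 18 - 9 \frac{4 L}{L} = 18 - 36 = -18$)
$R{\left(u,d \right)} = - \frac{1}{6}$ ($R{\left(u,d \right)} = \left(- \frac{1}{6}\right) 1 = - \frac{1}{6}$)
$\frac{1}{R{\left(-38,a{\left(12 \right)} \right)} - 49781} = \frac{1}{- \frac{1}{6} - 49781} = \frac{1}{- \frac{298687}{6}} = - \frac{6}{298687}$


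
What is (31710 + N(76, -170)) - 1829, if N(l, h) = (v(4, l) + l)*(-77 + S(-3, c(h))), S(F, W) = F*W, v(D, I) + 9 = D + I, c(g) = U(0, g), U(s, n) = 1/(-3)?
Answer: 18709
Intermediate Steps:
U(s, n) = -⅓
c(g) = -⅓
v(D, I) = -9 + D + I (v(D, I) = -9 + (D + I) = -9 + D + I)
N(l, h) = 380 - 152*l (N(l, h) = ((-9 + 4 + l) + l)*(-77 - 3*(-⅓)) = ((-5 + l) + l)*(-77 + 1) = (-5 + 2*l)*(-76) = 380 - 152*l)
(31710 + N(76, -170)) - 1829 = (31710 + (380 - 152*76)) - 1829 = (31710 + (380 - 11552)) - 1829 = (31710 - 11172) - 1829 = 20538 - 1829 = 18709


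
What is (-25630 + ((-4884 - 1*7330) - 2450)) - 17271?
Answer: -57565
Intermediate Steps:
(-25630 + ((-4884 - 1*7330) - 2450)) - 17271 = (-25630 + ((-4884 - 7330) - 2450)) - 17271 = (-25630 + (-12214 - 2450)) - 17271 = (-25630 - 14664) - 17271 = -40294 - 17271 = -57565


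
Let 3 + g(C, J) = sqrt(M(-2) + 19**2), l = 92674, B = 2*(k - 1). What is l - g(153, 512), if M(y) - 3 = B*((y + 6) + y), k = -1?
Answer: 92677 - 2*sqrt(89) ≈ 92658.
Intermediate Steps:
B = -4 (B = 2*(-1 - 1) = 2*(-2) = -4)
M(y) = -21 - 8*y (M(y) = 3 - 4*((y + 6) + y) = 3 - 4*((6 + y) + y) = 3 - 4*(6 + 2*y) = 3 + (-24 - 8*y) = -21 - 8*y)
g(C, J) = -3 + 2*sqrt(89) (g(C, J) = -3 + sqrt((-21 - 8*(-2)) + 19**2) = -3 + sqrt((-21 + 16) + 361) = -3 + sqrt(-5 + 361) = -3 + sqrt(356) = -3 + 2*sqrt(89))
l - g(153, 512) = 92674 - (-3 + 2*sqrt(89)) = 92674 + (3 - 2*sqrt(89)) = 92677 - 2*sqrt(89)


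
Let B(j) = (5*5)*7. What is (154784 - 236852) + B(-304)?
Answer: -81893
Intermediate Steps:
B(j) = 175 (B(j) = 25*7 = 175)
(154784 - 236852) + B(-304) = (154784 - 236852) + 175 = -82068 + 175 = -81893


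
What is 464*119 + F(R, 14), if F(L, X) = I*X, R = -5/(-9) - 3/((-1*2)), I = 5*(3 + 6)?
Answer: 55846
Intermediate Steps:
I = 45 (I = 5*9 = 45)
R = 37/18 (R = -5*(-⅑) - 3/(-2) = 5/9 - 3*(-½) = 5/9 + 3/2 = 37/18 ≈ 2.0556)
F(L, X) = 45*X
464*119 + F(R, 14) = 464*119 + 45*14 = 55216 + 630 = 55846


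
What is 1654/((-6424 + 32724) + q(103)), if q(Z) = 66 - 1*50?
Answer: 827/13158 ≈ 0.062852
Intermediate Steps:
q(Z) = 16 (q(Z) = 66 - 50 = 16)
1654/((-6424 + 32724) + q(103)) = 1654/((-6424 + 32724) + 16) = 1654/(26300 + 16) = 1654/26316 = 1654*(1/26316) = 827/13158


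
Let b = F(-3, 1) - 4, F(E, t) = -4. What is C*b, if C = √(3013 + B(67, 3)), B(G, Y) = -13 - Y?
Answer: -72*√37 ≈ -437.96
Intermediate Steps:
C = 9*√37 (C = √(3013 + (-13 - 1*3)) = √(3013 + (-13 - 3)) = √(3013 - 16) = √2997 = 9*√37 ≈ 54.745)
b = -8 (b = -4 - 4 = -8)
C*b = (9*√37)*(-8) = -72*√37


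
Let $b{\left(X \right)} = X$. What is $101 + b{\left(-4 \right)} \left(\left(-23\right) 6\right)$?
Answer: $653$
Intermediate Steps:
$101 + b{\left(-4 \right)} \left(\left(-23\right) 6\right) = 101 - 4 \left(\left(-23\right) 6\right) = 101 - -552 = 101 + 552 = 653$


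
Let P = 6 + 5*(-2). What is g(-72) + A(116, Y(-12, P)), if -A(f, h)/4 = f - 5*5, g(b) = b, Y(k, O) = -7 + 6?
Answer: -436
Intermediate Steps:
P = -4 (P = 6 - 10 = -4)
Y(k, O) = -1
A(f, h) = 100 - 4*f (A(f, h) = -4*(f - 5*5) = -4*(f - 25) = -4*(-25 + f) = 100 - 4*f)
g(-72) + A(116, Y(-12, P)) = -72 + (100 - 4*116) = -72 + (100 - 464) = -72 - 364 = -436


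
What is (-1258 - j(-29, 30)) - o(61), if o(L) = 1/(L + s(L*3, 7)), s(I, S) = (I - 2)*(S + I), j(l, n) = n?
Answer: -44372889/34451 ≈ -1288.0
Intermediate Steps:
s(I, S) = (-2 + I)*(I + S)
o(L) = 1/(-14 + 9*L² + 16*L) (o(L) = 1/(L + ((L*3)² - 2*L*3 - 2*7 + (L*3)*7)) = 1/(L + ((3*L)² - 6*L - 14 + (3*L)*7)) = 1/(L + (9*L² - 6*L - 14 + 21*L)) = 1/(L + (-14 + 9*L² + 15*L)) = 1/(-14 + 9*L² + 16*L))
(-1258 - j(-29, 30)) - o(61) = (-1258 - 1*30) - 1/(-14 + 9*61² + 16*61) = (-1258 - 30) - 1/(-14 + 9*3721 + 976) = -1288 - 1/(-14 + 33489 + 976) = -1288 - 1/34451 = -44372889/34451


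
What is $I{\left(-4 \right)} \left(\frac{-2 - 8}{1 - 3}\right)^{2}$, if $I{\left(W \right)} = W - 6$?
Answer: $-250$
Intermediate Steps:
$I{\left(W \right)} = -6 + W$
$I{\left(-4 \right)} \left(\frac{-2 - 8}{1 - 3}\right)^{2} = \left(-6 - 4\right) \left(\frac{-2 - 8}{1 - 3}\right)^{2} = - 10 \left(- \frac{10}{-2}\right)^{2} = - 10 \left(\left(-10\right) \left(- \frac{1}{2}\right)\right)^{2} = - 10 \cdot 5^{2} = \left(-10\right) 25 = -250$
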